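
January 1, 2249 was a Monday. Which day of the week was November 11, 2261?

From January 1, 2249 to January 1, 2261: 12 years, of which 3 contain a Feb 29 — 9×365 + 3×366 = 4383 days.
January 2261: 31 − 1 = 30 days remain.
Then 9 full months totalling 273 days.
November 1–11, 2261: 11 days.
Residual: 314 days.
Total: 4697 days.
4697 is a multiple of 7, so November 11, 2261 falls on the same weekday: Monday.

Monday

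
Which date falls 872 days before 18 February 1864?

29 September 1861

Count 872 days before February 18, 1864:
September 29, 1861 → September 29, 1862: 365 days.
September 29, 1862 → September 29, 1863: 365 days.
September 1863: 30 − 29 = 1 day remains.
Then October (31), November (30), December (31), January (31): 31 + 30 + 31 + 31 = 123 days.
February 1–18, 1864: 18 days (1864 is a leap year).
Residual: 142 days.
Total: 872 days.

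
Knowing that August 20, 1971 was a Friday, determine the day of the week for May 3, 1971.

Count forward from the earlier date (May 3, 1971) to the later (August 20, 1971):
May 1971: 31 − 3 = 28 days remain.
Then June (30), July (31): 30 + 31 = 61 days.
August 1–20, 1971: 20 days.
Total: 28 + 61 + 20 = 109 days.
109 mod 7 = 4, so 4 days before Friday is Monday.

Monday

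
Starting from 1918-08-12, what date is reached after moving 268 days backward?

1917-11-17

Count 268 days before August 12, 1918:
Day-of-year of November 17, 1917: 321.
Day-of-year of August 12, 1918: 224.
1917 has 365 days, so 365 − 321 = 44 days remain in 1917.
Total: 44 + 224 = 268 days.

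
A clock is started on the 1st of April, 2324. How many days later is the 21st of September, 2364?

Day-of-year of April 1, 2324: 92.
Day-of-year of September 21, 2364: 265.
2324 has 366 days, so 366 − 92 = 274 days remain in 2324.
Full years 2325–2363: 30 common + 9 leap = 30×365 + 9×366 = 14244 days.
Total: 274 + 14244 + 265 = 14783 days.

14783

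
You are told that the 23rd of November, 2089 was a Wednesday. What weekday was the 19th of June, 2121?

Thursday

From November 23, 2089 to November 23, 2120: 31 years, of which 7 contain a Feb 29 — 24×365 + 7×366 = 11322 days.
(2100 is not a leap year (divisible by 100 but not 400).)
November 2120: 30 − 23 = 7 days remain.
Then December (31), January (31), February 2121 (28), March (31), April (30), May (31): 31 + 31 + 28 + 31 + 30 + 31 = 182 days.
June 1–19, 2121: 19 days.
Residual: 208 days.
Total: 11530 days.
11530 mod 7 = 1, so 1 day after Wednesday is Thursday.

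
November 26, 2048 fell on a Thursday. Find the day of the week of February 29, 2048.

Count forward from the earlier date (February 29, 2048) to the later (November 26, 2048):
February 2048: 29 − 29 = 0 days remain (2048 is a leap year, so February has 29 days).
Then March (31), April (30), May (31), June (30), July (31), August (31), September (30), October (31): 31 + 30 + 31 + 30 + 31 + 31 + 30 + 31 = 245 days.
November 1–26, 2048: 26 days.
Total: 0 + 245 + 26 = 271 days.
271 mod 7 = 5, so 5 days before Thursday is Saturday.

Saturday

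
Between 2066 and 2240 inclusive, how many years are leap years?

42

Years divisible by 4: 2068, 2072, …, 2240 — 44 in all.
Of these, 2100, 2200 are divisible by 100 but not 400, so not leap.
Leap years: 44 − 2 = 42.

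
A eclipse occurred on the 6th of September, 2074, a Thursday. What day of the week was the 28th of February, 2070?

Count forward from the earlier date (February 28, 2070) to the later (September 6, 2074):
Day-of-year of February 28, 2070: 59.
Day-of-year of September 6, 2074: 249.
2070 has 365 days, so 365 − 59 = 306 days remain in 2070.
Full years: 2071: 365; 2072: 366; 2073: 365. Sum = 1096.
Total: 306 + 1096 + 249 = 1651 days.
1651 mod 7 = 6, so 6 days before Thursday is Friday.

Friday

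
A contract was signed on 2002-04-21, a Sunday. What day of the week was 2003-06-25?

Wednesday

April 2002: 30 − 21 = 9 days remain.
Then 13 full months totalling 396 days.
June 1–25, 2003: 25 days.
Total: 9 + 396 + 25 = 430 days.
430 mod 7 = 3, so 3 days after Sunday is Wednesday.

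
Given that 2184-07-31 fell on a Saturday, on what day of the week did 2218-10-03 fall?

Saturday

Day-of-year of July 31, 2184: 213.
Day-of-year of October 3, 2218: 276.
2184 has 366 days, so 366 − 213 = 153 days remain in 2184.
Full years 2185–2217: 26 common + 7 leap = 26×365 + 7×366 = 12052 days.
Total: 153 + 12052 + 276 = 12481 days.
12481 is a multiple of 7, so 2218-10-03 falls on the same weekday: Saturday.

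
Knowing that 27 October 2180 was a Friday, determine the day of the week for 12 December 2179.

Count forward from the earlier date (December 12, 2179) to the later (October 27, 2180):
December 2179: 31 − 12 = 19 days remain.
Then 9 full months totalling 274 days.
October 1–27, 2180: 27 days.
Residual: 320 days.
Total: 320 days.
320 mod 7 = 5, so 5 days before Friday is Sunday.

Sunday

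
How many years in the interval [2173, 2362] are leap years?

Years divisible by 4: 2176, 2180, …, 2360 — 47 in all.
Of these, 2200, 2300 are divisible by 100 but not 400, so not leap.
Leap years: 47 − 2 = 45.

45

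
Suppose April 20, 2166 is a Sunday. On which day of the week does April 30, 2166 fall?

Within April 2166: 30 − 20 = 10 days.
10 mod 7 = 3, so 3 days after Sunday is Wednesday.

Wednesday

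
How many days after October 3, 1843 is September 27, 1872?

From October 3, 1843 to October 3, 1871: 28 years, of which 7 contain a Feb 29 — 21×365 + 7×366 = 10227 days.
October 1871: 31 − 3 = 28 days remain.
Then 10 full months totalling 305 days.
September 1–27, 1872: 27 days.
Residual: 360 days.
Total: 10587 days.

10587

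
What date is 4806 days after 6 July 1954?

2 September 1967

Count 4806 days after July 6, 1954:
Day-of-year of July 6, 1954: 187.
Day-of-year of September 2, 1967: 245.
1954 has 365 days, so 365 − 187 = 178 days remain in 1954.
Full years 1955–1966: 9 common + 3 leap = 9×365 + 3×366 = 4383 days.
Total: 178 + 4383 + 245 = 4806 days.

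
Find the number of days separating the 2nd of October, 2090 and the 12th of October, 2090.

Within October 2090: 12 − 2 = 10 days.

10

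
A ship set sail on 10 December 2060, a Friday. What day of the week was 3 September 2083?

Day-of-year of December 10, 2060: 345.
Day-of-year of September 3, 2083: 246.
2060 has 366 days, so 366 − 345 = 21 days remain in 2060.
Full years 2061–2082: 17 common + 5 leap = 17×365 + 5×366 = 8035 days.
Total: 21 + 8035 + 246 = 8302 days.
8302 is a multiple of 7, so 3 September 2083 falls on the same weekday: Friday.

Friday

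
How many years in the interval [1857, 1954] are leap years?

Years divisible by 4: 1860, 1864, …, 1952 — 24 in all.
Of these, 1900 is divisible by 100 but not 400, so not leap.
Leap years: 24 − 1 = 23.

23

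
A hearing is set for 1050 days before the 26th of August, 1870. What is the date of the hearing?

the 11th of October, 1867

Count 1050 days before August 26, 1870:
October 11, 1867 → October 11, 1868: 366 days (1868 is a leap year).
October 11, 1868 → October 11, 1869: 365 days.
October 1869: 31 − 11 = 20 days remain.
Then 9 full months totalling 273 days.
August 1–26, 1870: 26 days.
Residual: 319 days.
Total: 1050 days.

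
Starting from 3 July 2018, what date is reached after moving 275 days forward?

4 April 2019

Count 275 days after July 3, 2018:
July 2018: 31 − 3 = 28 days remain.
Then August (31), September (30), October (31), November (30), December (31), January (31), February 2019 (28), March (31): 31 + 30 + 31 + 30 + 31 + 31 + 28 + 31 = 243 days.
April 1–4, 2019: 4 days.
Total: 28 + 243 + 4 = 275 days.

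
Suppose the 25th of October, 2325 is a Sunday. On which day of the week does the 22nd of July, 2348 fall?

From October 25, 2325 to October 25, 2347: 22 years, of which 5 contain a Feb 29 — 17×365 + 5×366 = 8035 days.
October 2347: 31 − 25 = 6 days remain.
Then November (30), December (31), January (31), February 2348 (29), March (31), April (30), May (31), June (30): 30 + 31 + 31 + 29 + 31 + 30 + 31 + 30 = 243 days.
July 1–22, 2348: 22 days.
Residual: 271 days.
Total: 8306 days.
8306 mod 7 = 4, so 4 days after Sunday is Thursday.

Thursday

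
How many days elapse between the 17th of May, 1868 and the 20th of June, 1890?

Day-of-year of May 17, 1868: 138.
Day-of-year of June 20, 1890: 171.
1868 has 366 days, so 366 − 138 = 228 days remain in 1868.
Full years 1869–1889: 16 common + 5 leap = 16×365 + 5×366 = 7670 days.
Total: 228 + 7670 + 171 = 8069 days.

8069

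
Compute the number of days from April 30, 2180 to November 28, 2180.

212

April 2180: 30 − 30 = 0 days remain.
Then May (31), June (30), July (31), August (31), September (30), October (31): 31 + 30 + 31 + 31 + 30 + 31 = 184 days.
November 1–28, 2180: 28 days.
Total: 0 + 184 + 28 = 212 days.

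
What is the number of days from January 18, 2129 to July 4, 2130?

Day-of-year of January 18, 2129: 18.
Day-of-year of July 4, 2130: 185.
2129 has 365 days, so 365 − 18 = 347 days remain in 2129.
Total: 347 + 185 = 532 days.

532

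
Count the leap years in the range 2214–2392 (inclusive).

44

Years divisible by 4: 2216, 2220, …, 2392 — 45 in all.
Of these, 2300 is divisible by 100 but not 400, so not leap.
Leap years: 45 − 1 = 44.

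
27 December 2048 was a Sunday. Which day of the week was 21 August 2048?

Count forward from the earlier date (August 21, 2048) to the later (December 27, 2048):
August 2048: 31 − 21 = 10 days remain.
Then September (30), October (31), November (30): 30 + 31 + 30 = 91 days.
December 1–27, 2048: 27 days.
Total: 10 + 91 + 27 = 128 days.
128 mod 7 = 2, so 2 days before Sunday is Friday.

Friday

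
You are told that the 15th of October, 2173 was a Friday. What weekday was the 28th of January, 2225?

From October 15, 2173 to October 15, 2224: 51 years, of which 12 contain a Feb 29 — 39×365 + 12×366 = 18627 days.
(2200 is not a leap year (divisible by 100 but not 400).)
October 2224: 31 − 15 = 16 days remain.
Then November (30), December (31): 30 + 31 = 61 days.
January 1–28, 2225: 28 days.
Residual: 105 days.
Total: 18732 days.
18732 is a multiple of 7, so the 28th of January, 2225 falls on the same weekday: Friday.

Friday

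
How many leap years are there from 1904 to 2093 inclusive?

48

Years divisible by 4: 1904, 1908, …, 2092 — 48 in all.
2000 is divisible by 400, so still leap.
No century exceptions apply. Count: 48.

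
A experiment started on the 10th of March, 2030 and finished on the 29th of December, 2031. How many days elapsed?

March 2030: 31 − 10 = 21 days remain.
Then 20 full months totalling 609 days.
December 1–29, 2031: 29 days.
Total: 21 + 609 + 29 = 659 days.

659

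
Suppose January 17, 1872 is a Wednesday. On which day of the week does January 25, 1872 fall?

Thursday

Within January 1872: 25 − 17 = 8 days.
8 mod 7 = 1, so 1 day after Wednesday is Thursday.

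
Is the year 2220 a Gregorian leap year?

2220 is a leap year.

Yes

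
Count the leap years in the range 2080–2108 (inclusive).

7

Years divisible by 4 in [2080, 2108]: 2080, 2084, 2088, 2092, 2096, 2100, 2104, 2108.
Of these, 2100 is divisible by 100 but not 400, so not leap.
Leap years: 8 − 1 = 7.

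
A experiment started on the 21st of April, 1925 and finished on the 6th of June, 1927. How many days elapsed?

April 1925: 30 − 21 = 9 days remain.
Then 25 full months totalling 761 days.
June 1–6, 1927: 6 days.
Total: 9 + 761 + 6 = 776 days.

776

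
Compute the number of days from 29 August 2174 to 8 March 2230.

20279

From August 29, 2174 to August 29, 2229: 55 years, of which 13 contain a Feb 29 — 42×365 + 13×366 = 20088 days.
(2200 is not a leap year (divisible by 100 but not 400).)
August 2229: 31 − 29 = 2 days remain.
Then September (30), October (31), November (30), December (31), January (31), February 2230 (28): 30 + 31 + 30 + 31 + 31 + 28 = 181 days.
March 1–8, 2230: 8 days.
Residual: 191 days.
Total: 20279 days.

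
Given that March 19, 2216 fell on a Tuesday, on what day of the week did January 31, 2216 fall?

Wednesday

Count forward from the earlier date (January 31, 2216) to the later (March 19, 2216):
January 2216: 31 − 31 = 0 days remain.
Then February 2216 (29): 29 days.
March 1–19, 2216: 19 days.
Total: 0 + 29 + 19 = 48 days.
48 mod 7 = 6, so 6 days before Tuesday is Wednesday.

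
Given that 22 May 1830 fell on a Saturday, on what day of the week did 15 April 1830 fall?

Count forward from the earlier date (April 15, 1830) to the later (May 22, 1830):
April 1830: 30 − 15 = 15 days remain.
May 1–22, 1830: 22 days.
Total: 15 + 22 = 37 days.
37 mod 7 = 2, so 2 days before Saturday is Thursday.

Thursday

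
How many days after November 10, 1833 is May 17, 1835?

Day-of-year of November 10, 1833: 314.
Day-of-year of May 17, 1835: 137.
1833 has 365 days, so 365 − 314 = 51 days remain in 1833.
Full years: 1834: 365. Sum = 365.
Total: 51 + 365 + 137 = 553 days.

553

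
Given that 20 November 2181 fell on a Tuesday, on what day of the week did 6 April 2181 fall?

Friday

Count forward from the earlier date (April 6, 2181) to the later (November 20, 2181):
April 2181: 30 − 6 = 24 days remain.
Then May (31), June (30), July (31), August (31), September (30), October (31): 31 + 30 + 31 + 31 + 30 + 31 = 184 days.
November 1–20, 2181: 20 days.
Total: 24 + 184 + 20 = 228 days.
228 mod 7 = 4, so 4 days before Tuesday is Friday.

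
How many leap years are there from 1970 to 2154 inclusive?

45

Years divisible by 4: 1972, 1976, …, 2152 — 46 in all.
Of these, 2100 is divisible by 100 but not 400, so not leap.
2000 is divisible by 400, so still leap.
Leap years: 46 − 1 = 45.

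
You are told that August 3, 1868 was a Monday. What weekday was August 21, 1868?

Friday

Within August 1868: 21 − 3 = 18 days.
18 mod 7 = 4, so 4 days after Monday is Friday.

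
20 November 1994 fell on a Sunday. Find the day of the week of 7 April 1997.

Day-of-year of November 20, 1994: 324.
Day-of-year of April 7, 1997: 97.
1994 has 365 days, so 365 − 324 = 41 days remain in 1994.
Full years: 1995: 365; 1996: 366. Sum = 731.
Total: 41 + 731 + 97 = 869 days.
869 mod 7 = 1, so 1 day after Sunday is Monday.

Monday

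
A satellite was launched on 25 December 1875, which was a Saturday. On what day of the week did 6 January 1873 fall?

Count forward from the earlier date (January 6, 1873) to the later (December 25, 1875):
Day-of-year of January 6, 1873: 6.
Day-of-year of December 25, 1875: 359.
1873 has 365 days, so 365 − 6 = 359 days remain in 1873.
Full years: 1874: 365. Sum = 365.
Total: 359 + 365 + 359 = 1083 days.
1083 mod 7 = 5, so 5 days before Saturday is Monday.

Monday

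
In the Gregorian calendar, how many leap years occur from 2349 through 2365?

4

Years divisible by 4 in [2349, 2365]: 2352, 2356, 2360, 2364.
No century exceptions apply. Count: 4.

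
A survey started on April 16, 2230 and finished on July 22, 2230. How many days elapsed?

97

April 2230: 30 − 16 = 14 days remain.
Then May (31), June (30): 31 + 30 = 61 days.
July 1–22, 2230: 22 days.
Total: 14 + 61 + 22 = 97 days.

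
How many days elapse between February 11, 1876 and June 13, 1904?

Day-of-year of February 11, 1876: 42.
Day-of-year of June 13, 1904: 165.
1876 has 366 days, so 366 − 42 = 324 days remain in 1876.
Full years 1877–1903: 22 common + 5 leap = 22×365 + 5×366 = 9860 days.
Total: 324 + 9860 + 165 = 10349 days.

10349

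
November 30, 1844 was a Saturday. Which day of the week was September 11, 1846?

Friday

November 30, 1844 → November 30, 1845: 365 days.
November 1845: 30 − 30 = 0 days remain.
Then 9 full months totalling 274 days.
September 1–11, 1846: 11 days.
Residual: 285 days.
Total: 650 days.
650 mod 7 = 6, so 6 days after Saturday is Friday.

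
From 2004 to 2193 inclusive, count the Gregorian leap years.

Years divisible by 4: 2004, 2008, …, 2192 — 48 in all.
Of these, 2100 is divisible by 100 but not 400, so not leap.
Leap years: 48 − 1 = 47.

47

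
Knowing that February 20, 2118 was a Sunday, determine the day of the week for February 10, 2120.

Saturday

Day-of-year of February 20, 2118: 51.
Day-of-year of February 10, 2120: 41.
2118 has 365 days, so 365 − 51 = 314 days remain in 2118.
Full years: 2119: 365. Sum = 365.
Total: 314 + 365 + 41 = 720 days.
720 mod 7 = 6, so 6 days after Sunday is Saturday.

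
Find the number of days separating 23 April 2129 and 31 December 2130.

Day-of-year of April 23, 2129: 113.
Day-of-year of December 31, 2130: 365.
2129 has 365 days, so 365 − 113 = 252 days remain in 2129.
Total: 252 + 365 = 617 days.

617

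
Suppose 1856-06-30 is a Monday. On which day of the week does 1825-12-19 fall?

Monday

Count forward from the earlier date (December 19, 1825) to the later (June 30, 1856):
Day-of-year of December 19, 1825: 353.
Day-of-year of June 30, 1856: 182.
1825 has 365 days, so 365 − 353 = 12 days remain in 1825.
Full years 1826–1855: 23 common + 7 leap = 23×365 + 7×366 = 10957 days.
Total: 12 + 10957 + 182 = 11151 days.
11151 is a multiple of 7, so 1825-12-19 falls on the same weekday: Monday.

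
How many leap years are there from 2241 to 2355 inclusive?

Years divisible by 4: 2244, 2248, …, 2352 — 28 in all.
Of these, 2300 is divisible by 100 but not 400, so not leap.
Leap years: 28 − 1 = 27.

27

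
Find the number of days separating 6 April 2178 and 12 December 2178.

250

April 2178: 30 − 6 = 24 days remain.
Then May (31), June (30), July (31), August (31), September (30), October (31), November (30): 31 + 30 + 31 + 31 + 30 + 31 + 30 = 214 days.
December 1–12, 2178: 12 days.
Total: 24 + 214 + 12 = 250 days.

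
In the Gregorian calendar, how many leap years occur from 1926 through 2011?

21

Years divisible by 4: 1928, 1932, …, 2008 — 21 in all.
2000 is divisible by 400, so still leap.
No century exceptions apply. Count: 21.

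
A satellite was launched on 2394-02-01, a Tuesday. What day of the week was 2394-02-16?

Wednesday

Within February 2394: 16 − 1 = 15 days.
15 mod 7 = 1, so 1 day after Tuesday is Wednesday.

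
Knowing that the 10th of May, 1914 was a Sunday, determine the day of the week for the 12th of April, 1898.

Count forward from the earlier date (April 12, 1898) to the later (May 10, 1914):
From April 12, 1898 to April 12, 1914: 16 years, of which 3 contain a Feb 29 — 13×365 + 3×366 = 5843 days.
(1900 is not a leap year (divisible by 100 but not 400).)
April 1914: 30 − 12 = 18 days remain.
May 1–10, 1914: 10 days.
Residual: 28 days.
Total: 5871 days.
5871 mod 7 = 5, so 5 days before Sunday is Tuesday.

Tuesday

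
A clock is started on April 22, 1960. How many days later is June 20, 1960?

59

April 1960: 30 − 22 = 8 days remain.
Then May (31): 31 days.
June 1–20, 1960: 20 days.
Total: 8 + 31 + 20 = 59 days.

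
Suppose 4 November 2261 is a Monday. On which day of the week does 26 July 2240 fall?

Count forward from the earlier date (July 26, 2240) to the later (November 4, 2261):
From July 26, 2240 to July 26, 2261: 21 years, of which 5 contain a Feb 29 — 16×365 + 5×366 = 7670 days.
July 2261: 31 − 26 = 5 days remain.
Then August (31), September (30), October (31): 31 + 30 + 31 = 92 days.
November 1–4, 2261: 4 days.
Residual: 101 days.
Total: 7771 days.
7771 mod 7 = 1, so 1 day before Monday is Sunday.

Sunday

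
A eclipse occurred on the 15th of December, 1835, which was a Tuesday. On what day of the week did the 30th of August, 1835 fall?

Count forward from the earlier date (August 30, 1835) to the later (December 15, 1835):
August 1835: 31 − 30 = 1 day remains.
Then September (30), October (31), November (30): 30 + 31 + 30 = 91 days.
December 1–15, 1835: 15 days.
Total: 1 + 91 + 15 = 107 days.
107 mod 7 = 2, so 2 days before Tuesday is Sunday.

Sunday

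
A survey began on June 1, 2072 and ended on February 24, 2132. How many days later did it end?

21816

Day-of-year of June 1, 2072: 153.
Day-of-year of February 24, 2132: 55.
2072 has 366 days, so 366 − 153 = 213 days remain in 2072.
Full years 2073–2131: 46 common + 13 leap = 46×365 + 13×366 = 21548 days.
Total: 213 + 21548 + 55 = 21816 days.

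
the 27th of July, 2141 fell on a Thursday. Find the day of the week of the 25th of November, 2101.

Friday

Count forward from the earlier date (November 25, 2101) to the later (July 27, 2141):
From November 25, 2101 to November 25, 2140: 39 years, of which 10 contain a Feb 29 — 29×365 + 10×366 = 14245 days.
November 2140: 30 − 25 = 5 days remain.
Then December (31), January (31), February 2141 (28), March (31), April (30), May (31), June (30): 31 + 31 + 28 + 31 + 30 + 31 + 30 = 212 days.
July 1–27, 2141: 27 days.
Residual: 244 days.
Total: 14489 days.
14489 mod 7 = 6, so 6 days before Thursday is Friday.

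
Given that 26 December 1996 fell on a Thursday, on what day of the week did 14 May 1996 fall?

Tuesday

Count forward from the earlier date (May 14, 1996) to the later (December 26, 1996):
May 1996: 31 − 14 = 17 days remain.
Then June (30), July (31), August (31), September (30), October (31), November (30): 30 + 31 + 31 + 30 + 31 + 30 = 183 days.
December 1–26, 1996: 26 days.
Total: 17 + 183 + 26 = 226 days.
226 mod 7 = 2, so 2 days before Thursday is Tuesday.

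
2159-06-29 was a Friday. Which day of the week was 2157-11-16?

Count forward from the earlier date (November 16, 2157) to the later (June 29, 2159):
Day-of-year of November 16, 2157: 320.
Day-of-year of June 29, 2159: 180.
2157 has 365 days, so 365 − 320 = 45 days remain in 2157.
Full years: 2158: 365. Sum = 365.
Total: 45 + 365 + 180 = 590 days.
590 mod 7 = 2, so 2 days before Friday is Wednesday.

Wednesday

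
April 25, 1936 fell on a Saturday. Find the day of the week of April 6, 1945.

Day-of-year of April 25, 1936: 116.
Day-of-year of April 6, 1945: 96.
1936 has 366 days, so 366 − 116 = 250 days remain in 1936.
Full years 1937–1944: 6 common + 2 leap = 6×365 + 2×366 = 2922 days.
Total: 250 + 2922 + 96 = 3268 days.
3268 mod 7 = 6, so 6 days after Saturday is Friday.

Friday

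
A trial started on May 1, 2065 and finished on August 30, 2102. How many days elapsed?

Day-of-year of May 1, 2065: 121.
Day-of-year of August 30, 2102: 242.
2065 has 365 days, so 365 − 121 = 244 days remain in 2065.
Full years 2066–2101: 28 common + 8 leap = 28×365 + 8×366 = 13148 days.
Total: 244 + 13148 + 242 = 13634 days.

13634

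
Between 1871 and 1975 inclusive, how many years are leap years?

25

Years divisible by 4: 1872, 1876, …, 1972 — 26 in all.
Of these, 1900 is divisible by 100 but not 400, so not leap.
Leap years: 26 − 1 = 25.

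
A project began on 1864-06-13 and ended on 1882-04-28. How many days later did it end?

6528

From June 13, 1864 to June 13, 1881: 17 years, of which 4 contain a Feb 29 — 13×365 + 4×366 = 6209 days.
June 1881: 30 − 13 = 17 days remain.
Then 9 full months totalling 274 days.
April 1–28, 1882: 28 days.
Residual: 319 days.
Total: 6528 days.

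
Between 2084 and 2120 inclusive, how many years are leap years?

Years divisible by 4 in [2084, 2120]: 2084, 2088, 2092, 2096, 2100, 2104, 2108, 2112, 2116, 2120.
Of these, 2100 is divisible by 100 but not 400, so not leap.
Leap years: 10 − 1 = 9.

9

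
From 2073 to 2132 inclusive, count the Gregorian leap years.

14

Years divisible by 4: 2076, 2080, …, 2132 — 15 in all.
Of these, 2100 is divisible by 100 but not 400, so not leap.
Leap years: 15 − 1 = 14.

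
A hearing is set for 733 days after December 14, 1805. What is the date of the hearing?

December 17, 1807

Count 733 days after December 14, 1805:
December 14, 1805 → December 14, 1806: 365 days.
December 14, 1806 → December 14, 1807: 365 days.
Within December 1807: 17 − 14 = 3 days.
Total: 733 days.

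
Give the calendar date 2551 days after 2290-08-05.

2297-07-30

Count 2551 days after August 5, 2290:
August 5, 2290 → August 5, 2291: 365 days.
August 5, 2291 → August 5, 2292: 366 days (2292 is a leap year).
August 5, 2292 → August 5, 2293: 365 days.
August 5, 2293 → August 5, 2294: 365 days.
August 5, 2294 → August 5, 2295: 365 days.
August 5, 2295 → August 5, 2296: 366 days (2296 is a leap year).
August 2296: 31 − 5 = 26 days remain.
Then 10 full months totalling 303 days.
July 1–30, 2297: 30 days.
Residual: 359 days.
Total: 2551 days.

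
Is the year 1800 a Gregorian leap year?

No

1800 is not a leap year (divisible by 100 but not 400).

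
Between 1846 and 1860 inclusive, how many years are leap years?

Years divisible by 4 in [1846, 1860]: 1848, 1852, 1856, 1860.
No century exceptions apply. Count: 4.

4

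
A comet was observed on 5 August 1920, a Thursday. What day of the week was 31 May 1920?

Count forward from the earlier date (May 31, 1920) to the later (August 5, 1920):
May 1920: 31 − 31 = 0 days remain.
Then June (30), July (31): 30 + 31 = 61 days.
August 1–5, 1920: 5 days.
Total: 0 + 61 + 5 = 66 days.
66 mod 7 = 3, so 3 days before Thursday is Monday.

Monday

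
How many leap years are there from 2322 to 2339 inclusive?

4

Years divisible by 4 in [2322, 2339]: 2324, 2328, 2332, 2336.
No century exceptions apply. Count: 4.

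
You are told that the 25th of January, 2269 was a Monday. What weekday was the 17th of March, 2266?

Saturday

Count forward from the earlier date (March 17, 2266) to the later (January 25, 2269):
March 17, 2266 → March 17, 2267: 365 days.
March 17, 2267 → March 17, 2268: 366 days (2268 is a leap year).
March 2268: 31 − 17 = 14 days remain.
Then 9 full months totalling 275 days.
January 1–25, 2269: 25 days.
Residual: 314 days.
Total: 1045 days.
1045 mod 7 = 2, so 2 days before Monday is Saturday.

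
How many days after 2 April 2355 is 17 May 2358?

April 2, 2355 → April 2, 2356: 366 days (2356 is a leap year).
April 2, 2356 → April 2, 2357: 365 days.
April 2, 2357 → April 2, 2358: 365 days.
April 2358: 30 − 2 = 28 days remain.
May 1–17, 2358: 17 days.
Residual: 45 days.
Total: 1141 days.

1141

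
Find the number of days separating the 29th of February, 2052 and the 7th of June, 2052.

99

February 2052: 29 − 29 = 0 days remain (2052 is a leap year, so February has 29 days).
Then March (31), April (30), May (31): 31 + 30 + 31 = 92 days.
June 1–7, 2052: 7 days.
Total: 0 + 92 + 7 = 99 days.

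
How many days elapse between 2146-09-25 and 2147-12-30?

461

September 25, 2146 → September 25, 2147: 365 days.
September 2147: 30 − 25 = 5 days remain.
Then October (31), November (30): 31 + 30 = 61 days.
December 1–30, 2147: 30 days.
Residual: 96 days.
Total: 461 days.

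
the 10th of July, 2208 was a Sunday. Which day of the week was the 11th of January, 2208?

Count forward from the earlier date (January 11, 2208) to the later (July 10, 2208):
January 2208: 31 − 11 = 20 days remain.
Then February 2208 (29), March (31), April (30), May (31), June (30): 29 + 31 + 30 + 31 + 30 = 151 days.
July 1–10, 2208: 10 days.
Total: 20 + 151 + 10 = 181 days.
181 mod 7 = 6, so 6 days before Sunday is Monday.

Monday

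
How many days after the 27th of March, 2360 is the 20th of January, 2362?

Day-of-year of March 27, 2360: 87.
Day-of-year of January 20, 2362: 20.
2360 has 366 days, so 366 − 87 = 279 days remain in 2360.
Full years: 2361: 365. Sum = 365.
Total: 279 + 365 + 20 = 664 days.

664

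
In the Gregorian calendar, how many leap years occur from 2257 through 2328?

Years divisible by 4: 2260, 2264, …, 2328 — 18 in all.
Of these, 2300 is divisible by 100 but not 400, so not leap.
Leap years: 18 − 1 = 17.

17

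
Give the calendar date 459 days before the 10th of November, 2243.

the 8th of August, 2242

Count 459 days before November 10, 2243:
August 2242: 31 − 8 = 23 days remain.
Then 14 full months totalling 426 days.
November 1–10, 2243: 10 days.
Total: 23 + 426 + 10 = 459 days.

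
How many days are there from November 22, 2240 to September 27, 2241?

November 2240: 30 − 22 = 8 days remain.
Then 9 full months totalling 274 days.
September 1–27, 2241: 27 days.
Residual: 309 days.
Total: 309 days.

309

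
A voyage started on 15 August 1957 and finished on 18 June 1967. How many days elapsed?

Day-of-year of August 15, 1957: 227.
Day-of-year of June 18, 1967: 169.
1957 has 365 days, so 365 − 227 = 138 days remain in 1957.
Full years 1958–1966: 7 common + 2 leap = 7×365 + 2×366 = 3287 days.
Total: 138 + 3287 + 169 = 3594 days.

3594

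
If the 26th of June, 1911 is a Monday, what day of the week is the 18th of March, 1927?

Day-of-year of June 26, 1911: 177.
Day-of-year of March 18, 1927: 77.
1911 has 365 days, so 365 − 177 = 188 days remain in 1911.
Full years 1912–1926: 11 common + 4 leap = 11×365 + 4×366 = 5479 days.
Total: 188 + 5479 + 77 = 5744 days.
5744 mod 7 = 4, so 4 days after Monday is Friday.

Friday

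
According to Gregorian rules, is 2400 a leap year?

2400 is a leap year (divisible by 400).

Yes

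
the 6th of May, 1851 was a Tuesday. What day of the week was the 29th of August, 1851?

May 1851: 31 − 6 = 25 days remain.
Then June (30), July (31): 30 + 31 = 61 days.
August 1–29, 1851: 29 days.
Total: 25 + 61 + 29 = 115 days.
115 mod 7 = 3, so 3 days after Tuesday is Friday.

Friday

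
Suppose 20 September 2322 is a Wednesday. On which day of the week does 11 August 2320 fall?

Count forward from the earlier date (August 11, 2320) to the later (September 20, 2322):
Day-of-year of August 11, 2320: 224.
Day-of-year of September 20, 2322: 263.
2320 has 366 days, so 366 − 224 = 142 days remain in 2320.
Full years: 2321: 365. Sum = 365.
Total: 142 + 365 + 263 = 770 days.
770 is a multiple of 7, so 11 August 2320 falls on the same weekday: Wednesday.

Wednesday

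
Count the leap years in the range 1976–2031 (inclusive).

Years divisible by 4: 1976, 1980, …, 2028 — 14 in all.
2000 is divisible by 400, so still leap.
No century exceptions apply. Count: 14.

14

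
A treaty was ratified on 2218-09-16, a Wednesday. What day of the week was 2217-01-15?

Count forward from the earlier date (January 15, 2217) to the later (September 16, 2218):
January 15, 2217 → January 15, 2218: 365 days.
January 2218: 31 − 15 = 16 days remain.
Then February 2218 (28), March (31), April (30), May (31), June (30), July (31), August (31): 28 + 31 + 30 + 31 + 30 + 31 + 31 = 212 days.
September 1–16, 2218: 16 days.
Residual: 244 days.
Total: 609 days.
609 is a multiple of 7, so 2217-01-15 falls on the same weekday: Wednesday.

Wednesday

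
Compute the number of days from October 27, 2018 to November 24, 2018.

October 2018: 31 − 27 = 4 days remain.
November 1–24, 2018: 24 days.
Total: 4 + 24 = 28 days.

28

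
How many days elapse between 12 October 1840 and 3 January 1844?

1178

Day-of-year of October 12, 1840: 286.
Day-of-year of January 3, 1844: 3.
1840 has 366 days, so 366 − 286 = 80 days remain in 1840.
Full years: 1841: 365; 1842: 365; 1843: 365. Sum = 1095.
Total: 80 + 1095 + 3 = 1178 days.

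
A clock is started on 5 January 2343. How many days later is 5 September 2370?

From January 5, 2343 to January 5, 2370: 27 years, of which 7 contain a Feb 29 — 20×365 + 7×366 = 9862 days.
January 2370: 31 − 5 = 26 days remain.
Then February 2370 (28), March (31), April (30), May (31), June (30), July (31), August (31): 28 + 31 + 30 + 31 + 30 + 31 + 31 = 212 days.
September 1–5, 2370: 5 days.
Residual: 243 days.
Total: 10105 days.

10105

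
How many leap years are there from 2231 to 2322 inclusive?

Years divisible by 4: 2232, 2236, …, 2320 — 23 in all.
Of these, 2300 is divisible by 100 but not 400, so not leap.
Leap years: 23 − 1 = 22.

22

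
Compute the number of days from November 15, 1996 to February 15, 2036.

14336

From November 15, 1996 to November 15, 2035: 39 years, of which 9 contain a Feb 29 — 30×365 + 9×366 = 14244 days.
(2000 is a leap year (divisible by 400).)
November 2035: 30 − 15 = 15 days remain.
Then December (31), January (31): 31 + 31 = 62 days.
February 1–15, 2036: 15 days (2036 is a leap year).
Residual: 92 days.
Total: 14336 days.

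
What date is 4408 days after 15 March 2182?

9 April 2194

Count 4408 days after March 15, 2182:
Day-of-year of March 15, 2182: 74.
Day-of-year of April 9, 2194: 99.
2182 has 365 days, so 365 − 74 = 291 days remain in 2182.
Full years 2183–2193: 8 common + 3 leap = 8×365 + 3×366 = 4018 days.
Total: 291 + 4018 + 99 = 4408 days.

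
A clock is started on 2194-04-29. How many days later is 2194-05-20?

21

April 2194: 30 − 29 = 1 day remains.
May 1–20, 2194: 20 days.
Total: 1 + 20 = 21 days.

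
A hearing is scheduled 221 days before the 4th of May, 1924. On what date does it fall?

the 26th of September, 1923

Count 221 days before May 4, 1924:
September 1923: 30 − 26 = 4 days remain.
Then October (31), November (30), December (31), January (31), February 1924 (29), March (31), April (30): 31 + 30 + 31 + 31 + 29 + 31 + 30 = 213 days.
May 1–4, 1924: 4 days.
Total: 4 + 213 + 4 = 221 days.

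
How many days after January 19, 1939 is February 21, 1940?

January 19, 1939 → January 19, 1940: 365 days.
January 1940: 31 − 19 = 12 days remain.
February 1–21, 1940: 21 days (1940 is a leap year).
Residual: 33 days.
Total: 398 days.

398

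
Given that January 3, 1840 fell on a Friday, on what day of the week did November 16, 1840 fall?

Monday

January 1840: 31 − 3 = 28 days remain.
Then 9 full months totalling 274 days.
November 1–16, 1840: 16 days.
Total: 28 + 274 + 16 = 318 days.
318 mod 7 = 3, so 3 days after Friday is Monday.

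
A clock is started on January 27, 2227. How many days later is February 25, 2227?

29

January 2227: 31 − 27 = 4 days remain.
February 1–25, 2227: 25 days (2227 is not a leap year).
Total: 4 + 25 = 29 days.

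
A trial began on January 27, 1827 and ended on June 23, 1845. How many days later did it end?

Day-of-year of January 27, 1827: 27.
Day-of-year of June 23, 1845: 174.
1827 has 365 days, so 365 − 27 = 338 days remain in 1827.
Full years 1828–1844: 12 common + 5 leap = 12×365 + 5×366 = 6210 days.
Total: 338 + 6210 + 174 = 6722 days.

6722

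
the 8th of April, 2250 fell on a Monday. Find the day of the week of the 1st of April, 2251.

Day-of-year of April 8, 2250: 98.
Day-of-year of April 1, 2251: 91.
2250 has 365 days, so 365 − 98 = 267 days remain in 2250.
Total: 267 + 91 = 358 days.
358 mod 7 = 1, so 1 day after Monday is Tuesday.

Tuesday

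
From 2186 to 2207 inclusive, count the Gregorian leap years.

Years divisible by 4 in [2186, 2207]: 2188, 2192, 2196, 2200, 2204.
Of these, 2200 is divisible by 100 but not 400, so not leap.
Leap years: 5 − 1 = 4.

4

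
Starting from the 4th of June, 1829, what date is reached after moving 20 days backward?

the 15th of May, 1829

Count 20 days before June 4, 1829:
May 1829: 31 − 15 = 16 days remain.
June 1–4, 1829: 4 days.
Total: 16 + 4 = 20 days.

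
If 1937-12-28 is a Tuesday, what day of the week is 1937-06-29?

Count forward from the earlier date (June 29, 1937) to the later (December 28, 1937):
June 1937: 30 − 29 = 1 day remains.
Then July (31), August (31), September (30), October (31), November (30): 31 + 31 + 30 + 31 + 30 = 153 days.
December 1–28, 1937: 28 days.
Total: 1 + 153 + 28 = 182 days.
182 is a multiple of 7, so 1937-06-29 falls on the same weekday: Tuesday.

Tuesday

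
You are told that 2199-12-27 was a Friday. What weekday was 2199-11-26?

Tuesday

Count forward from the earlier date (November 26, 2199) to the later (December 27, 2199):
November 2199: 30 − 26 = 4 days remain.
December 1–27, 2199: 27 days.
Total: 4 + 27 = 31 days.
31 mod 7 = 3, so 3 days before Friday is Tuesday.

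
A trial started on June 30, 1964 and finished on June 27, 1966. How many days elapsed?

727

Day-of-year of June 30, 1964: 182.
Day-of-year of June 27, 1966: 178.
1964 has 366 days, so 366 − 182 = 184 days remain in 1964.
Full years: 1965: 365. Sum = 365.
Total: 184 + 365 + 178 = 727 days.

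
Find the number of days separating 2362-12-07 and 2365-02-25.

811

Day-of-year of December 7, 2362: 341.
Day-of-year of February 25, 2365: 56.
2362 has 365 days, so 365 − 341 = 24 days remain in 2362.
Full years: 2363: 365; 2364: 366. Sum = 731.
Total: 24 + 731 + 56 = 811 days.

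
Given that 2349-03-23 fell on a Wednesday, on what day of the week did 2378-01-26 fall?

Day-of-year of March 23, 2349: 82.
Day-of-year of January 26, 2378: 26.
2349 has 365 days, so 365 − 82 = 283 days remain in 2349.
Full years 2350–2377: 21 common + 7 leap = 21×365 + 7×366 = 10227 days.
Total: 283 + 10227 + 26 = 10536 days.
10536 mod 7 = 1, so 1 day after Wednesday is Thursday.

Thursday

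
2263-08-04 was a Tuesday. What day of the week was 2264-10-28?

Friday

August 4, 2263 → August 4, 2264: 366 days (2264 is a leap year).
August 2264: 31 − 4 = 27 days remain.
Then September (30): 30 days.
October 1–28, 2264: 28 days.
Residual: 85 days.
Total: 451 days.
451 mod 7 = 3, so 3 days after Tuesday is Friday.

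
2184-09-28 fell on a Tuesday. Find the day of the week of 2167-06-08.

Count forward from the earlier date (June 8, 2167) to the later (September 28, 2184):
From June 8, 2167 to June 8, 2184: 17 years, of which 5 contain a Feb 29 — 12×365 + 5×366 = 6210 days.
June 2184: 30 − 8 = 22 days remain.
Then July (31), August (31): 31 + 31 = 62 days.
September 1–28, 2184: 28 days.
Residual: 112 days.
Total: 6322 days.
6322 mod 7 = 1, so 1 day before Tuesday is Monday.

Monday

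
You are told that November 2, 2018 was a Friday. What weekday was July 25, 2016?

Monday

Count forward from the earlier date (July 25, 2016) to the later (November 2, 2018):
July 2016: 31 − 25 = 6 days remain.
Then 27 full months totalling 822 days.
November 1–2, 2018: 2 days.
Total: 6 + 822 + 2 = 830 days.
830 mod 7 = 4, so 4 days before Friday is Monday.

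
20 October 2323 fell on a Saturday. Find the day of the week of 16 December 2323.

Sunday

October 2323: 31 − 20 = 11 days remain.
Then November (30): 30 days.
December 1–16, 2323: 16 days.
Total: 11 + 30 + 16 = 57 days.
57 mod 7 = 1, so 1 day after Saturday is Sunday.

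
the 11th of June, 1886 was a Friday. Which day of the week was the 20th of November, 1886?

Saturday

June 1886: 30 − 11 = 19 days remain.
Then July (31), August (31), September (30), October (31): 31 + 31 + 30 + 31 = 123 days.
November 1–20, 1886: 20 days.
Total: 19 + 123 + 20 = 162 days.
162 mod 7 = 1, so 1 day after Friday is Saturday.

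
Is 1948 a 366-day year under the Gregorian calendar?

Yes

1948 is a leap year.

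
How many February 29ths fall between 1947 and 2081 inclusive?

Years divisible by 4: 1948, 1952, …, 2080 — 34 in all.
2000 is divisible by 400, so still leap.
No century exceptions apply. Count: 34.

34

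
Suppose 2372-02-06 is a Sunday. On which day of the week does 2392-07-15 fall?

From February 6, 2372 to February 6, 2392: 20 years, of which 5 contain a Feb 29 — 15×365 + 5×366 = 7305 days.
February 2392: 29 − 6 = 23 days remain (2392 is a leap year, so February has 29 days).
Then March (31), April (30), May (31), June (30): 31 + 30 + 31 + 30 = 122 days.
July 1–15, 2392: 15 days.
Residual: 160 days.
Total: 7465 days.
7465 mod 7 = 3, so 3 days after Sunday is Wednesday.

Wednesday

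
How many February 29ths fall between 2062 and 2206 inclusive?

34

Years divisible by 4: 2064, 2068, …, 2204 — 36 in all.
Of these, 2100, 2200 are divisible by 100 but not 400, so not leap.
Leap years: 36 − 2 = 34.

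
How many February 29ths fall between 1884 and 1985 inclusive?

Years divisible by 4: 1884, 1888, …, 1984 — 26 in all.
Of these, 1900 is divisible by 100 but not 400, so not leap.
Leap years: 26 − 1 = 25.

25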